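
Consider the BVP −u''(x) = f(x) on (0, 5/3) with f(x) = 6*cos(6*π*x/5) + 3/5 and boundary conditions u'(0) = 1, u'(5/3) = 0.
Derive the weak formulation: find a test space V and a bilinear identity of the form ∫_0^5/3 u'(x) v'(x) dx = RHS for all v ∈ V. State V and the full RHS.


V = H^1(0, 5/3) (v unrestricted at boundary; u is determined up to an additive constant); weak form: ∫_0^5/3 u'v' dx = ∫_0^5/3 (6*cos(6*π*x/5) + 3/5) v dx − v(0) for all v ∈ V.

Multiply both sides by a test function v and integrate from 0 to 5/3:
  ∫_0^5/3 −u''(x) v(x) dx = ∫_0^5/3 f(x) v(x) dx.
Integrate the LHS by parts once:
  ∫_0^5/3 −u'' v dx = −[u'(x) v(x)]_0^5/3 + ∫_0^5/3 u'(x) v'(x) dx.
Thus ∫_0^5/3 u'(x) v'(x) dx = ∫_0^5/3 f(x) v(x) dx + [u'(x) v(x)]_0^5/3.
Choose V so that boundary terms are either known or forced to vanish.
u has inhomogeneous Neumann u'(0) = 1, u'(5/3) = 0. [u' v]_0^5/3 = (0)·v(5/3) − (1)·v(0) = − v(0). Take V = H^1(0, 5/3); boundary term becomes part of RHS.
Weak formulation: find u (satisfying any essential BC) such that ∫_0^5/3 u'(x) v'(x) dx = ∫_0^5/3 f v dx − v(0) for all v ∈ V (Neumann data are natural BCs: they enter the RHS as boundary terms).
Substituting f(x) = 6*cos(6*π*x/5) + 3/5, the right-hand side is ∫_0^5/3 (6*cos(6*π*x/5) + 3/5) v dx − v(0).
Compatibility check (pure Neumann): taking v ≡ 1 ∈ V gives 0 = ∫_0^5/3 f dx + (0) − (1), i.e. ∫_0^5/3 f dx must equal u'(0) − u'(5/3) = 1. Indeed ∫_0^5/3 (6*cos(6*π*x/5) + 3/5) dx = 1, so the data are compatible. The solution is then unique only up to an additive constant (fix it e.g. by requiring ∫_0^5/3 u dx = 0).


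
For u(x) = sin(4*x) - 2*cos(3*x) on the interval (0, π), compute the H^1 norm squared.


||u||_{H^1(0,π)}^2 = -320/7 + 57*π/2

u'(x) = 6*sin(3*x) + 4*cos(4*x).
Expand u² and (u')² and integrate term by term on (0, π), using: for integers n ≥ 1, ∫_0^π sin²(nx) dx = ∫_0^π cos²(nx) dx = π/2; for n ≠ n', ∫_0^π sin(nx)sin(n'x) dx = ∫_0^π cos(nx)cos(n'x) dx = 0; and by product-to-sum, ∫_0^π sin(nx)cos(n'x) dx = ½∫_0^π [sin((n+n')x) + sin((n−n')x)] dx, which is 0 when n+n' is even and 2n/(n²−n'²) when n+n' is odd (it need not vanish on (0, π)).
  u² squared terms: (-2)²·∫cos(3x)² dx = 4·π/2 = 2*π;  (1)²·∫sin(4x)² dx = 1·π/2 = π/2.
  u² cross terms: 2·(-2)·(1)·∫cos(3x)·sin(4x) dx = -4·(8/7) = -32/7.
  So ∫_0^π u² dx = 2*π + π/2 − 32/7 = -32/7 + 5*π/2.
  (u')² squared terms: (4)²·∫cos(4x)² dx = 16·π/2 = 8*π;  (6)²·∫sin(3x)² dx = 36·π/2 = 18*π.
  (u')² cross terms: 2·(4)·(6)·∫cos(4x)·sin(3x) dx = 48·(-6/7) = -288/7.
  So ∫_0^π (u')² dx = 8*π + 18*π − 288/7 = -288/7 + 26*π.
||u||_{H^1}^2 = (-32/7 + 5*π/2) + (-288/7 + 26*π) = -320/7 + 57*π/2.


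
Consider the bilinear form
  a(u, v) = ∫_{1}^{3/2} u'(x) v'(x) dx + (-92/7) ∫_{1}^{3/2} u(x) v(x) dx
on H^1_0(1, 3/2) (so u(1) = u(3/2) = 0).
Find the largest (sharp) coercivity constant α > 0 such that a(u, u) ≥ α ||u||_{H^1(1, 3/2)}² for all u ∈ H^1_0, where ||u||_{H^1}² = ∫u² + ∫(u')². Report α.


α = 4*(-23 + 7*π^2)/(7*(1 + 4*π^2))

Coercivity of a(·,·) on H^1_0(1, 3/2) means a(u, u) ≥ α ||u||_{H^1}² for every u ∈ H^1_0.
The interval has length L = 1/2, and Poincaré/coercivity depend only on L. Here a(u, u) = ∫(u')² + (-92/7)·∫u².
Here c = -92/7 < 0 with |c| < (π/L)² = 4*π^2, so coercivity still holds. The condition a(u,u) ≥ α||u||_{H^1}² reads (1−α)∫(u')² ≥ (α−c)∫u². Any admissible α is ≤ 1 (rapidly oscillating u have ∫u²/∫(u')² → 0), and α = 1 would force 0 ≥ (1−c)∫u², impossible since c < 1; so 1−α > 0. By the sharp Poincaré inequality on H^1_0 of an interval of length L, ∫(u')² ≥ (π/L)²∫u² with equality for the first sine mode sin(π(x−x₀)/L) (x₀ the left endpoint), so the inequality holds for all u iff (1−α)(π/L)² ≥ α − c, i.e. α ≤ ((π/L)² + c)/((π/L)² + 1) = (1 + c(L/π)²)/(1 + (L/π)²). (Direct route, valid since c ≤ 0: Poincaré gives c∫u² ≥ c(L/π)²∫(u')², so a(u,u) ≥ (1 + c(L/π)²)∫(u')², while ||u||_{H^1}² ≤ (1 + (L/π)²)∫(u')²; dividing yields the same α.) With (π/L)² = 4*π^2 and c = -92/7, the largest admissible constant is α = ((π/L)² + c)/((π/L)² + 1).
Simplifying, α = 4*(-23 + 7*π^2)/(7*(1 + 4*π^2)).


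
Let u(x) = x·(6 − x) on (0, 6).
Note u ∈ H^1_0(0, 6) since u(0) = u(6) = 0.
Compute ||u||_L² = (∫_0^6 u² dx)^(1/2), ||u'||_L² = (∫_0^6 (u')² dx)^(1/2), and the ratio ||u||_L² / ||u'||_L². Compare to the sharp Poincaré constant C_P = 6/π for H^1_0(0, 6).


||u||_L² / ||u'||_L² = 3*sqrt(10)/5 < C_P = 6/π.

u(x) = x·(6 − x), so u'(x) = 6 - 2*x.
u(x) = x·(6 − x) vanishes at x = 0 and x = 6, so u ∈ H^1_0(0, 6). Differentiate via the product rule and integrate the resulting polynomials term by term.
  ∫_0^6 u² dx = ∫_0^6 (x^4 - 12*x^3 + 36*x^2) dx. Term by term:
    ∫_0^6 x^4 dx = 7776/5;  ∫_0^6 -12*x^3 dx = -3888;  ∫_0^6 36*x^2 dx = 2592.
  Sum: 7776/5 − 3888 + 2592 = 1296/5.
  ∫_0^6 (u')² dx = ∫_0^6 (4*x^2 - 24*x + 36) dx. Term by term:
    ∫_0^6 4*x^2 dx = 288;  ∫_0^6 -24*x dx = -432;  ∫_0^6 36 dx = 216.
  Sum: 288 − 432 + 216 = 72.
∫_0^6 u² dx = 1296/5, so ||u||_L² = 36*sqrt(5)/5.
∫_0^6 (u')² dx = 72, so ||u'||_L² = 6*sqrt(2).
Ratio ||u||_L² / ||u'||_L² = 3*sqrt(10)/5.
Sharp Poincaré constant on H^1_0(0, 6) is C_P = L/π = 6/π, achieved by sin(π/6·x).
A polynomial bump cannot attain the sharp Poincaré constant (only the first sine eigenfunction does), so the ratio is strictly less than C_P, consistent with ||u||_L² ≤ C_P ||u'||_L².


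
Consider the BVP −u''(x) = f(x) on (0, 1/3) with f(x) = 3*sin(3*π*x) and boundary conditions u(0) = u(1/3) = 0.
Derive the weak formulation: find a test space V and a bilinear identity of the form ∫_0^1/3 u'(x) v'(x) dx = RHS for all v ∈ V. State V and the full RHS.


V = H^1_0(0, 1/3) (so v(0) = v(1/3) = 0); weak form: ∫_0^1/3 u'v' dx = ∫_0^1/3 (3*sin(3*π*x)) v dx for all v ∈ V.

Multiply both sides by a test function v and integrate from 0 to 1/3:
  ∫_0^1/3 −u''(x) v(x) dx = ∫_0^1/3 f(x) v(x) dx.
Integrate the LHS by parts once:
  ∫_0^1/3 −u'' v dx = −[u'(x) v(x)]_0^1/3 + ∫_0^1/3 u'(x) v'(x) dx.
Thus ∫_0^1/3 u'(x) v'(x) dx = ∫_0^1/3 f(x) v(x) dx + [u'(x) v(x)]_0^1/3.
Choose V so that boundary terms are either known or forced to vanish.
u is Dirichlet: u(0) = u(1/3) = 0. Let V = H^1_0(0, 1/3); then v(0) = v(1/3) = 0, and [u' v]_0^1/3 = 0.
Weak formulation: find u (satisfying any essential BC) such that ∫_0^1/3 u'(x) v'(x) dx = ∫_0^1/3 f v dx for all v ∈ V.
Substituting f(x) = 3*sin(3*π*x), the right-hand side is ∫_0^1/3 (3*sin(3*π*x)) v dx.


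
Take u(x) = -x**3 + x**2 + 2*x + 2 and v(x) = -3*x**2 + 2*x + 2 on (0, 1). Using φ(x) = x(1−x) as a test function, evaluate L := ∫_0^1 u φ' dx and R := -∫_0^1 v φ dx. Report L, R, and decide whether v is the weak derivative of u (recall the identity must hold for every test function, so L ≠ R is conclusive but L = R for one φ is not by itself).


LHS = -7/20, RHS = -7/20. Yes, v = u' weakly.

u(x) = -x**3 + x**2 + 2*x + 2, classical derivative u'(x) = -3*x**2 + 2*x + 2.
φ(x) = x(1−x), so φ'(x) = 1 - 2*x.
Note φ(0) = φ(1) = 0, so the boundary term u·φ vanishes.
LHS = ∫_0^1 u(x) φ'(x) dx = ∫_0^1 (2*x^4 - 3*x^3 - 3*x^2 - 2*x + 2) dx. Term by term:
  ∫_0^1 2*x^4 dx = 2/5;  ∫_0^1 -3*x^3 dx = -3/4;  ∫_0^1 -3*x^2 dx = -1;
  ∫_0^1 -2*x dx = -1;  ∫_0^1 2 dx = 2.
Sum: 2/5 − 3/4 − 1 − 1 + 2 = -7/20.
So LHS = -7/20.
∫_0^1 v(x) φ(x) dx = ∫_0^1 (3*x^4 - 5*x^3 + 2*x) dx. Term by term:
  ∫_0^1 3*x^4 dx = 3/5;  ∫_0^1 -5*x^3 dx = -5/4;  ∫_0^1 2*x dx = 1.
Sum: 3/5 − 5/4 + 1 = 7/20.
So RHS = -∫_0^1 v(x) φ(x) dx = -7/20.
LHS = RHS, so the identity holds for this test φ.
Moreover u is smooth here and v(x) = u'(x) = -3*x**2 + 2*x + 2 pointwise, so the identity holds for every test function. Hence v is the weak derivative of u.


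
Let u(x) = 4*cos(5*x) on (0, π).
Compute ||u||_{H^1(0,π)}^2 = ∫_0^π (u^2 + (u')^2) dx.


||u||_{H^1(0,π)}^2 = 208*π

u'(x) = -20*sin(5*x).
Expand u² and (u')² and integrate term by term on (0, π), using: for integers n ≥ 1, ∫_0^π sin²(nx) dx = ∫_0^π cos²(nx) dx = π/2; for n ≠ n', ∫_0^π sin(nx)sin(n'x) dx = ∫_0^π cos(nx)cos(n'x) dx = 0; and by product-to-sum, ∫_0^π sin(nx)cos(n'x) dx = ½∫_0^π [sin((n+n')x) + sin((n−n')x)] dx, which is 0 when n+n' is even and 2n/(n²−n'²) when n+n' is odd (it need not vanish on (0, π)).
  u² squared terms: (4)²·∫cos(5x)² dx = 16·π/2 = 8*π.
  So ∫_0^π u² dx = 8*π.
  (u')² squared terms: (-20)²·∫sin(5x)² dx = 400·π/2 = 200*π.
  So ∫_0^π (u')² dx = 200*π.
||u||_{H^1}^2 = (8*π) + (200*π) = 208*π.


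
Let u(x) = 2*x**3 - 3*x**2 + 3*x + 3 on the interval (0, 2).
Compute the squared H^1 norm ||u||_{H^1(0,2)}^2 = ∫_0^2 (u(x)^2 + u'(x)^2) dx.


||u||_{H^1}^2 = 5808/35

The H^1 norm (squared) on an interval (0, L) is
  ||u||_{H^1}^2 = ∫_0^L u(x)^2 dx + ∫_0^L u'(x)^2 dx.
Compute u'(x) = 6*x**2 - 6*x + 3.
Then u(x)^2 = 4*x**6 - 12*x**5 + 21*x**4 - 6*x**3 - 9*x**2 + 18*x + 9 and u'(x)^2 = 36*x**4 - 72*x**3 + 72*x**2 - 36*x + 9.
Integrate each monomial from 0 to 2 using ∫_0^2 c·x^n dx = c·2^(n+1)/(n+1):
  ∫_0^2 u(x)^2 dx = ∫_0^2 (4*x^6 - 12*x^5 + 21*x^4 - 6*x^3 - 9*x^2 + 18*x + 9) dx. Term by term:
    ∫_0^2 4*x^6 dx = 512/7;  ∫_0^2 -12*x^5 dx = -128;  ∫_0^2 21*x^4 dx = 672/5;
    ∫_0^2 -6*x^3 dx = -24;  ∫_0^2 -9*x^2 dx = -24;  ∫_0^2 18*x dx = 36;
    ∫_0^2 9 dx = 18.
  Sum: 512/7 − 128 + 672/5 − 24 − 24 + 36 + 18 = 2994/35.
  ∫_0^2 u'(x)^2 dx = ∫_0^2 (36*x^4 - 72*x^3 + 72*x^2 - 36*x + 9) dx. Term by term:
    ∫_0^2 36*x^4 dx = 1152/5;  ∫_0^2 -72*x^3 dx = -288;  ∫_0^2 72*x^2 dx = 192;
    ∫_0^2 -36*x dx = -72;  ∫_0^2 9 dx = 18.
  Sum: 1152/5 − 288 + 192 − 72 + 18 = 402/5.
Adding: ||u||_{H^1}^2 = 2994/35 + 402/5 = 5808/35.


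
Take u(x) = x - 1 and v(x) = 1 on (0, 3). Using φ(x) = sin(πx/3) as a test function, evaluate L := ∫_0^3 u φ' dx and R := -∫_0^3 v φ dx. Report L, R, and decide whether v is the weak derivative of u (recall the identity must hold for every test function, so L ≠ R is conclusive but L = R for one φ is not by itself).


LHS = -6/π, RHS = -6/π. Yes, v = u' weakly.

u(x) = x - 1, classical derivative u'(x) = 1.
φ(x) = sin(πx/3), so φ'(x) = π*cos(π*x/3)/3.
Note φ(0) = φ(3) = 0, so the boundary term u·φ vanishes.
LHS = ∫_0^3 u(x) φ'(x) dx = ∫_0^3 (π*x*cos(π*x/3)/3 - π*cos(π*x/3)/3) dx. Term by term:
  ∫_0^3 -π*cos(π*x/3)/3 dx = 0;  ∫_0^3 π*x*cos(π*x/3)/3 dx = -6/π.
Sum: 0 − 6/π = -6/π.
So LHS = -6/π.
∫_0^3 v(x) φ(x) dx = ∫_0^3 (sin(π*x/3)) dx. Term by term:
  ∫_0^3 sin(π*x/3) dx = 6/π.
So RHS = -∫_0^3 v(x) φ(x) dx = -6/π.
LHS = RHS, so the identity holds for this test φ.
Moreover u is smooth here and v(x) = u'(x) = 1 pointwise, so the identity holds for every test function. Hence v is the weak derivative of u.


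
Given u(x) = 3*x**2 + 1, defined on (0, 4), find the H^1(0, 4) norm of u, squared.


||u||_{H^1}^2 = 13716/5

The H^1 norm (squared) on an interval (0, L) is
  ||u||_{H^1}^2 = ∫_0^L u(x)^2 dx + ∫_0^L u'(x)^2 dx.
Compute u'(x) = 6*x.
Then u(x)^2 = 9*x**4 + 6*x**2 + 1 and u'(x)^2 = 36*x**2.
Integrate each monomial from 0 to 4 using ∫_0^4 c·x^n dx = c·4^(n+1)/(n+1):
  ∫_0^4 u(x)^2 dx = ∫_0^4 (9*x^4 + 6*x^2 + 1) dx. Term by term:
    ∫_0^4 9*x^4 dx = 9216/5;  ∫_0^4 6*x^2 dx = 128;  ∫_0^4 1 dx = 4.
  Sum: 9216/5 + 128 + 4 = 9876/5.
  ∫_0^4 u'(x)^2 dx = ∫_0^4 (36*x^2) dx. Term by term:
    ∫_0^4 36*x^2 dx = 768.
Adding: ||u||_{H^1}^2 = 9876/5 + 768 = 13716/5.


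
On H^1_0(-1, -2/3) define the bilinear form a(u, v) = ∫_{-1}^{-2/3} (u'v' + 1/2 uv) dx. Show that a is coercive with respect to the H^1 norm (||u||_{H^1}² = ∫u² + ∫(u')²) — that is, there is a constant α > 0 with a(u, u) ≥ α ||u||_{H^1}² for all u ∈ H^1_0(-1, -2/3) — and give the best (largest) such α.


α = (1 + 18*π^2)/(2*(1 + 9*π^2))

Coercivity of a(·,·) on H^1_0(-1, -2/3) means a(u, u) ≥ α ||u||_{H^1}² for every u ∈ H^1_0.
The interval has length L = 1/3, and Poincaré/coercivity depend only on L. Here a(u, u) = ∫(u')² + (1/2)·∫u².
Here 0 < c = 1/2 < 1. The condition a(u,u) ≥ α||u||_{H^1}² reads (1−α)∫(u')² ≥ (α−c)∫u². Any admissible α is ≤ 1 (rapidly oscillating u have ∫u²/∫(u')² → 0), and α = 1 would force 0 ≥ (1−c)∫u², impossible since c < 1; so 1−α > 0. By the sharp Poincaré inequality on H^1_0 of an interval of length L, ∫(u')² ≥ (π/L)²∫u² with equality for the first sine mode sin(π(x−x₀)/L) (x₀ the left endpoint), so the inequality holds for all u iff (1−α)(π/L)² ≥ α − c, i.e. α ≤ ((π/L)² + c)/((π/L)² + 1) = (1 + c(L/π)²)/(1 + (L/π)²). With (π/L)² = 9*π^2 and c = 1/2, the largest admissible constant is α = ((π/L)² + c)/((π/L)² + 1).
Simplifying, α = (1 + 18*π^2)/(2*(1 + 9*π^2)).


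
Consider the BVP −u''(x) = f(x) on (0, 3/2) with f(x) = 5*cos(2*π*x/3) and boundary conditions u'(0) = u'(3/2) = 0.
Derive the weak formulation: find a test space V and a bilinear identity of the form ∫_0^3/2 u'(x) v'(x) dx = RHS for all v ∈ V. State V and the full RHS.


V = H^1(0, 3/2) (no boundary constraint on v; u is determined up to an additive constant); weak form: ∫_0^3/2 u'v' dx = ∫_0^3/2 (5*cos(2*π*x/3)) v dx for all v ∈ V.

Multiply both sides by a test function v and integrate from 0 to 3/2:
  ∫_0^3/2 −u''(x) v(x) dx = ∫_0^3/2 f(x) v(x) dx.
Integrate the LHS by parts once:
  ∫_0^3/2 −u'' v dx = −[u'(x) v(x)]_0^3/2 + ∫_0^3/2 u'(x) v'(x) dx.
Thus ∫_0^3/2 u'(x) v'(x) dx = ∫_0^3/2 f(x) v(x) dx + [u'(x) v(x)]_0^3/2.
Choose V so that boundary terms are either known or forced to vanish.
u has homogeneous Neumann: u'(0) = u'(3/2) = 0. So [u' v]_0^3/2 = 0·v(3/2) − 0·v(0) = 0 for any v; take V = H^1(0, 3/2).
Weak formulation: find u (satisfying any essential BC) such that ∫_0^3/2 u'(x) v'(x) dx = ∫_0^3/2 f v dx for all v ∈ V (homogeneous Neumann, so boundary terms vanish).
Substituting f(x) = 5*cos(2*π*x/3), the right-hand side is ∫_0^3/2 (5*cos(2*π*x/3)) v dx.
Compatibility check (pure Neumann): taking v ≡ 1 ∈ V gives 0 = ∫_0^3/2 f dx + (0) − (0), i.e. ∫_0^3/2 f dx must equal u'(0) − u'(3/2) = 0. Indeed ∫_0^3/2 (5*cos(2*π*x/3)) dx = 0, so the data are compatible. The solution is then unique only up to an additive constant (fix it e.g. by requiring ∫_0^3/2 u dx = 0).


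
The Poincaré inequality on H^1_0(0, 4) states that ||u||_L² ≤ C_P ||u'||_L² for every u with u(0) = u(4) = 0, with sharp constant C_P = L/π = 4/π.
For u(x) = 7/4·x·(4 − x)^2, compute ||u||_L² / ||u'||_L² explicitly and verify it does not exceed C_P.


||u||_L² / ||u'||_L² = 2*sqrt(14)/7 < C_P = 4/π.

u(x) = 7/4·x·(4 − x)^2, so u'(x) = 7*(x/4 - 1)*(3*x - 4).
u(x) = 7/4·x·(4 − x)^2 vanishes at x = 0 and x = 4, so u ∈ H^1_0(0, 4). Differentiate via the product rule and integrate the resulting polynomials term by term.
  ∫_0^4 u² dx = ∫_0^4 (49*x^6/16 - 49*x^5 + 294*x^4 - 784*x^3 + 784*x^2) dx. Term by term:
    ∫_0^4 49*x^6/16 dx = 7168;  ∫_0^4 -49*x^5 dx = -100352/3;  ∫_0^4 294*x^4 dx = 301056/5;
    ∫_0^4 -784*x^3 dx = -50176;  ∫_0^4 784*x^2 dx = 50176/3.
  Sum: 7168 − 100352/3 + 301056/5 − 50176 + 50176/3 = 7168/15.
  ∫_0^4 (u')² dx = ∫_0^4 (441*x^4/16 - 294*x^3 + 1078*x^2 - 1568*x + 784) dx. Term by term:
    ∫_0^4 441*x^4/16 dx = 28224/5;  ∫_0^4 -294*x^3 dx = -18816;  ∫_0^4 1078*x^2 dx = 68992/3;
    ∫_0^4 -1568*x dx = -12544;  ∫_0^4 784 dx = 3136.
  Sum: 28224/5 − 18816 + 68992/3 − 12544 + 3136 = 6272/15.
∫_0^4 u² dx = 7168/15, so ||u||_L² = 32*sqrt(105)/15.
∫_0^4 (u')² dx = 6272/15, so ||u'||_L² = 56*sqrt(30)/15.
Ratio ||u||_L² / ||u'||_L² = 2*sqrt(14)/7.
Sharp Poincaré constant on H^1_0(0, 4) is C_P = L/π = 4/π, achieved by sin(π/4·x).
A polynomial bump cannot attain the sharp Poincaré constant (only the first sine eigenfunction does), so the ratio is strictly less than C_P, consistent with ||u||_L² ≤ C_P ||u'||_L².


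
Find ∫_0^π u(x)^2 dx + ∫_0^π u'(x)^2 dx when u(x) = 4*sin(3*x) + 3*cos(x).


||u||_{H^1(0,π)}^2 = 89*π

u'(x) = -3*sin(x) + 12*cos(3*x).
Expand u² and (u')² and integrate term by term on (0, π), using: for integers n ≥ 1, ∫_0^π sin²(nx) dx = ∫_0^π cos²(nx) dx = π/2; for n ≠ n', ∫_0^π sin(nx)sin(n'x) dx = ∫_0^π cos(nx)cos(n'x) dx = 0; and by product-to-sum, ∫_0^π sin(nx)cos(n'x) dx = ½∫_0^π [sin((n+n')x) + sin((n−n')x)] dx, which is 0 when n+n' is even and 2n/(n²−n'²) when n+n' is odd (it need not vanish on (0, π)).
  u² squared terms: (3)²·∫cos(x)² dx = 9·π/2 = 9*π/2;  (4)²·∫sin(3x)² dx = 16·π/2 = 8*π.
  u² cross terms: 2·(3)·(4)·∫cos(x)·sin(3x) dx = 24·(0) = 0.
  So ∫_0^π u² dx = 9*π/2 + 8*π + 0 = 25*π/2.
  (u')² squared terms: (-3)²·∫sin(x)² dx = 9·π/2 = 9*π/2;  (12)²·∫cos(3x)² dx = 144·π/2 = 72*π.
  (u')² cross terms: 2·(-3)·(12)·∫sin(x)·cos(3x) dx = -72·(0) = 0.
  So ∫_0^π (u')² dx = 9*π/2 + 72*π + 0 = 153*π/2.
||u||_{H^1}^2 = (25*π/2) + (153*π/2) = 89*π.


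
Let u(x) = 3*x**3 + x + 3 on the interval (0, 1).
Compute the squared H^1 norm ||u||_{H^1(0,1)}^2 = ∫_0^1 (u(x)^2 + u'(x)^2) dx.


||u||_{H^1}^2 = 8929/210

The H^1 norm (squared) on an interval (0, L) is
  ||u||_{H^1}^2 = ∫_0^L u(x)^2 dx + ∫_0^L u'(x)^2 dx.
Compute u'(x) = 9*x**2 + 1.
Then u(x)^2 = 9*x**6 + 6*x**4 + 18*x**3 + x**2 + 6*x + 9 and u'(x)^2 = 81*x**4 + 18*x**2 + 1.
Integrate each monomial from 0 to 1 using ∫_0^1 c·x^n dx = c·1^(n+1)/(n+1):
  ∫_0^1 u(x)^2 dx = ∫_0^1 (9*x^6 + 6*x^4 + 18*x^3 + x^2 + 6*x + 9) dx. Term by term:
    ∫_0^1 9*x^6 dx = 9/7;  ∫_0^1 6*x^4 dx = 6/5;  ∫_0^1 18*x^3 dx = 9/2;
    ∫_0^1 x^2 dx = 1/3;  ∫_0^1 6*x dx = 3;  ∫_0^1 9 dx = 9.
  Sum: 9/7 + 6/5 + 9/2 + 1/3 + 3 + 9 = 4057/210.
  ∫_0^1 u'(x)^2 dx = ∫_0^1 (81*x^4 + 18*x^2 + 1) dx. Term by term:
    ∫_0^1 81*x^4 dx = 81/5;  ∫_0^1 18*x^2 dx = 6;  ∫_0^1 1 dx = 1.
  Sum: 81/5 + 6 + 1 = 116/5.
Adding: ||u||_{H^1}^2 = 4057/210 + 116/5 = 8929/210.


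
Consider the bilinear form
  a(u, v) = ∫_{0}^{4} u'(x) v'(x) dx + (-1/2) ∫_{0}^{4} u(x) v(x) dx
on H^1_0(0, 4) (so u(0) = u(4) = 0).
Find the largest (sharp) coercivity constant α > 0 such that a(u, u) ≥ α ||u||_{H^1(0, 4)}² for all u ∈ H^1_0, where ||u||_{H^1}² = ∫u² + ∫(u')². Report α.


α = (-8 + π^2)/(π^2 + 16)

Coercivity of a(·,·) on H^1_0(0, 4) means a(u, u) ≥ α ||u||_{H^1}² for every u ∈ H^1_0.
The interval has length L = 4, and Poincaré/coercivity depend only on L. Here a(u, u) = ∫(u')² + (-1/2)·∫u².
Here c = -1/2 < 0 with |c| < (π/L)² = π^2/16, so coercivity still holds. The condition a(u,u) ≥ α||u||_{H^1}² reads (1−α)∫(u')² ≥ (α−c)∫u². Any admissible α is ≤ 1 (rapidly oscillating u have ∫u²/∫(u')² → 0), and α = 1 would force 0 ≥ (1−c)∫u², impossible since c < 1; so 1−α > 0. By the sharp Poincaré inequality on H^1_0 of an interval of length L, ∫(u')² ≥ (π/L)²∫u² with equality for the first sine mode sin(π(x−x₀)/L) (x₀ the left endpoint), so the inequality holds for all u iff (1−α)(π/L)² ≥ α − c, i.e. α ≤ ((π/L)² + c)/((π/L)² + 1) = (1 + c(L/π)²)/(1 + (L/π)²). (Direct route, valid since c ≤ 0: Poincaré gives c∫u² ≥ c(L/π)²∫(u')², so a(u,u) ≥ (1 + c(L/π)²)∫(u')², while ||u||_{H^1}² ≤ (1 + (L/π)²)∫(u')²; dividing yields the same α.) With (π/L)² = π^2/16 and c = -1/2, the largest admissible constant is α = ((π/L)² + c)/((π/L)² + 1).
Simplifying, α = (-8 + π^2)/(π^2 + 16).


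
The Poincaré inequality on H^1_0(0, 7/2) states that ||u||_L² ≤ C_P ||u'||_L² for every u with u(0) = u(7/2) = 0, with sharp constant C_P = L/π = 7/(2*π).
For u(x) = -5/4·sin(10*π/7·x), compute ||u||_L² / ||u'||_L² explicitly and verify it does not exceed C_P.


||u||_L² / ||u'||_L² = 7/(10*π) < C_P = 7/(2*π).

u(x) = -5/4·sin(10*π/7·x), so u'(x) = -25*π*cos(10*π*x/7)/14.
Writing u(x) = A·sin(kπx/L) with A = -5/4 and k = 5, use ∫_0^L sin²(kπx/L) dx = L/2 and ∫_0^L cos²(kπx/L) dx = L/2.
u² = 25/16·sin²(10*π/7·x) and (u')² = 625*π^2/196·cos²(10*π/7·x), and each of sin², cos² integrates to L/2 = 7/4 over (0, 7/2).
∫_0^7/2 u² dx = 175/64, so ||u||_L² = 5*sqrt(7)/8.
∫_0^7/2 (u')² dx = 625*π^2/112, so ||u'||_L² = 25*sqrt(7)*π/28.
Ratio ||u||_L² / ||u'||_L² = 7/(10*π).
Sharp Poincaré constant on H^1_0(0, 7/2) is C_P = L/π = 7/(2*π), achieved by sin(2*π/7·x).
This is the k = 5 harmonic; the ratio L/(kπ) is strictly less than C_P = L/π, consistent with the sharp inequality ||u||_L² ≤ C_P ||u'||_L².


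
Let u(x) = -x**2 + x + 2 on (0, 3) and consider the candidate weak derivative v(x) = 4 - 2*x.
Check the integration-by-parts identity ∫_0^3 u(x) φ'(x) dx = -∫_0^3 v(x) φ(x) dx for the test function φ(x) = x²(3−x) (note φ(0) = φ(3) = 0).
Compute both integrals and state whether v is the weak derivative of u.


LHS = 351/20, RHS = -27/10. No, v is not the weak derivative of u.

u(x) = -x**2 + x + 2, classical derivative u'(x) = 1 - 2*x.
φ(x) = x²(3−x), so φ'(x) = 3*x*(2 - x).
Note φ(0) = φ(3) = 0, so the boundary term u·φ vanishes.
LHS = ∫_0^3 u(x) φ'(x) dx = ∫_0^3 (3*x^4 - 9*x^3 + 12*x) dx. Term by term:
  ∫_0^3 3*x^4 dx = 729/5;  ∫_0^3 -9*x^3 dx = -729/4;  ∫_0^3 12*x dx = 54.
Sum: 729/5 − 729/4 + 54 = 351/20.
So LHS = 351/20.
∫_0^3 v(x) φ(x) dx = ∫_0^3 (2*x^4 - 10*x^3 + 12*x^2) dx. Term by term:
  ∫_0^3 2*x^4 dx = 486/5;  ∫_0^3 -10*x^3 dx = -405/2;  ∫_0^3 12*x^2 dx = 108.
Sum: 486/5 − 405/2 + 108 = 27/10.
So RHS = -∫_0^3 v(x) φ(x) dx = -27/10.
LHS − RHS = 81/4 ≠ 0, so the identity fails.
(For a valid weak derivative the identity must hold for EVERY test function, in particular this one. The failure shows v is NOT the weak derivative of u.)
Correct weak derivative would be u'(x) = 1 - 2*x.


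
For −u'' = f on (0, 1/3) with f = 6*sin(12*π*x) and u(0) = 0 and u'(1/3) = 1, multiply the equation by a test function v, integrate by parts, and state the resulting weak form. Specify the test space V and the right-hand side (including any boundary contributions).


V = {v ∈ H^1(0, 1/3) : v(0) = 0} (test functions vanish at x = 0 where u is specified); weak form: ∫_0^1/3 u'v' dx = ∫_0^1/3 (6*sin(12*π*x)) v dx + v(1/3) for all v ∈ V.

Multiply both sides by a test function v and integrate from 0 to 1/3:
  ∫_0^1/3 −u''(x) v(x) dx = ∫_0^1/3 f(x) v(x) dx.
Integrate the LHS by parts once:
  ∫_0^1/3 −u'' v dx = −[u'(x) v(x)]_0^1/3 + ∫_0^1/3 u'(x) v'(x) dx.
Thus ∫_0^1/3 u'(x) v'(x) dx = ∫_0^1/3 f(x) v(x) dx + [u'(x) v(x)]_0^1/3.
Choose V so that boundary terms are either known or forced to vanish.
Mixed BC: u(0) = 0 (Dirichlet) and u'(1/3) = 1 (Neumann). Define V = {v ∈ H^1(0, 1/3) : v(0) = 0}. Then [u' v]_0^1/3 = u'(1/3)·v(1/3) − u'(0)·0 = v(1/3).
Weak formulation: find u (satisfying any essential BC) such that ∫_0^1/3 u'(x) v'(x) dx = ∫_0^1/3 f v dx + v(1/3) for all v ∈ V (Dirichlet at 0 absorbed into V; Neumann datum at x = 1/3 contributes the boundary term).
Substituting f(x) = 6*sin(12*π*x), the right-hand side is ∫_0^1/3 (6*sin(12*π*x)) v dx + v(1/3).


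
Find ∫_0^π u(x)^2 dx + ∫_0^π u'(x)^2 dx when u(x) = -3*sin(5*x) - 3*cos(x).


||u||_{H^1(0,π)}^2 = 126*π

u'(x) = 3*sin(x) - 15*cos(5*x).
Expand u² and (u')² and integrate term by term on (0, π), using: for integers n ≥ 1, ∫_0^π sin²(nx) dx = ∫_0^π cos²(nx) dx = π/2; for n ≠ n', ∫_0^π sin(nx)sin(n'x) dx = ∫_0^π cos(nx)cos(n'x) dx = 0; and by product-to-sum, ∫_0^π sin(nx)cos(n'x) dx = ½∫_0^π [sin((n+n')x) + sin((n−n')x)] dx, which is 0 when n+n' is even and 2n/(n²−n'²) when n+n' is odd (it need not vanish on (0, π)).
  u² squared terms: (-3)²·∫cos(x)² dx = 9·π/2 = 9*π/2;  (-3)²·∫sin(5x)² dx = 9·π/2 = 9*π/2.
  u² cross terms: 2·(-3)·(-3)·∫cos(x)·sin(5x) dx = 18·(0) = 0.
  So ∫_0^π u² dx = 9*π/2 + 9*π/2 + 0 = 9*π.
  (u')² squared terms: (-15)²·∫cos(5x)² dx = 225·π/2 = 225*π/2;  (3)²·∫sin(x)² dx = 9·π/2 = 9*π/2.
  (u')² cross terms: 2·(-15)·(3)·∫cos(5x)·sin(x) dx = -90·(0) = 0.
  So ∫_0^π (u')² dx = 225*π/2 + 9*π/2 + 0 = 117*π.
||u||_{H^1}^2 = (9*π) + (117*π) = 126*π.


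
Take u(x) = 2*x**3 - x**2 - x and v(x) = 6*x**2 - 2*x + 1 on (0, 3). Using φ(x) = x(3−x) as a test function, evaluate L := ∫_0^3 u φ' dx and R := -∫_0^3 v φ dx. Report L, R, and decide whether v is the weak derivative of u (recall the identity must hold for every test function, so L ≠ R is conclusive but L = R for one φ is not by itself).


LHS = -549/10, RHS = -639/10. No, v is not the weak derivative of u.

u(x) = 2*x**3 - x**2 - x, classical derivative u'(x) = 6*x**2 - 2*x - 1.
φ(x) = x(3−x), so φ'(x) = 3 - 2*x.
Note φ(0) = φ(3) = 0, so the boundary term u·φ vanishes.
LHS = ∫_0^3 u(x) φ'(x) dx = ∫_0^3 (-4*x^4 + 8*x^3 - x^2 - 3*x) dx. Term by term:
  ∫_0^3 -4*x^4 dx = -972/5;  ∫_0^3 8*x^3 dx = 162;  ∫_0^3 -x^2 dx = -9;
  ∫_0^3 -3*x dx = -27/2.
Sum: -972/5 + 162 − 9 − 27/2 = -549/10.
So LHS = -549/10.
∫_0^3 v(x) φ(x) dx = ∫_0^3 (-6*x^4 + 20*x^3 - 7*x^2 + 3*x) dx. Term by term:
  ∫_0^3 -6*x^4 dx = -1458/5;  ∫_0^3 20*x^3 dx = 405;  ∫_0^3 -7*x^2 dx = -63;
  ∫_0^3 3*x dx = 27/2.
Sum: -1458/5 + 405 − 63 + 27/2 = 639/10.
So RHS = -∫_0^3 v(x) φ(x) dx = -639/10.
LHS − RHS = 9 ≠ 0, so the identity fails.
(For a valid weak derivative the identity must hold for EVERY test function, in particular this one. The failure shows v is NOT the weak derivative of u.)
Correct weak derivative would be u'(x) = 6*x**2 - 2*x - 1.


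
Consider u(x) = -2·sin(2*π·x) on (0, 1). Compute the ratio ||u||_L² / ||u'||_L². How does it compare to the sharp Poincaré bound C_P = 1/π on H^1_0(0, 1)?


||u||_L² / ||u'||_L² = 1/(2*π) < C_P = 1/π.

u(x) = -2·sin(2*π·x), so u'(x) = -4*π*cos(2*π*x).
Writing u(x) = A·sin(kπx/L) with A = -2 and k = 2, use ∫_0^L sin²(kπx/L) dx = L/2 and ∫_0^L cos²(kπx/L) dx = L/2.
u² = 4·sin²(2*π·x) and (u')² = 16*π^2·cos²(2*π·x), and each of sin², cos² integrates to L/2 = 1/2 over (0, 1).
∫_0^1 u² dx = 2, so ||u||_L² = sqrt(2).
∫_0^1 (u')² dx = 8*π^2, so ||u'||_L² = 2*sqrt(2)*π.
Ratio ||u||_L² / ||u'||_L² = 1/(2*π).
Sharp Poincaré constant on H^1_0(0, 1) is C_P = L/π = 1/π, achieved by sin(π·x).
This is the k = 2 harmonic; the ratio L/(kπ) is strictly less than C_P = L/π, consistent with the sharp inequality ||u||_L² ≤ C_P ||u'||_L².


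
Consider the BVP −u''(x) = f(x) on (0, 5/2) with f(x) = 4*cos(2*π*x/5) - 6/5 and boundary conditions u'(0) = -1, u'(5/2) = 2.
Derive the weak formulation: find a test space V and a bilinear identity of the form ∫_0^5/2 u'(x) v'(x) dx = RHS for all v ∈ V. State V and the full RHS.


V = H^1(0, 5/2) (v unrestricted at boundary; u is determined up to an additive constant); weak form: ∫_0^5/2 u'v' dx = ∫_0^5/2 (4*cos(2*π*x/5) - 6/5) v dx + 2·v(5/2) + v(0) for all v ∈ V.

Multiply both sides by a test function v and integrate from 0 to 5/2:
  ∫_0^5/2 −u''(x) v(x) dx = ∫_0^5/2 f(x) v(x) dx.
Integrate the LHS by parts once:
  ∫_0^5/2 −u'' v dx = −[u'(x) v(x)]_0^5/2 + ∫_0^5/2 u'(x) v'(x) dx.
Thus ∫_0^5/2 u'(x) v'(x) dx = ∫_0^5/2 f(x) v(x) dx + [u'(x) v(x)]_0^5/2.
Choose V so that boundary terms are either known or forced to vanish.
u has inhomogeneous Neumann u'(0) = -1, u'(5/2) = 2. [u' v]_0^5/2 = (2)·v(5/2) − (-1)·v(0) = 2·v(5/2) + v(0). Take V = H^1(0, 5/2); boundary term becomes part of RHS.
Weak formulation: find u (satisfying any essential BC) such that ∫_0^5/2 u'(x) v'(x) dx = ∫_0^5/2 f v dx + 2·v(5/2) + v(0) for all v ∈ V (Neumann data are natural BCs: they enter the RHS as boundary terms).
Substituting f(x) = 4*cos(2*π*x/5) - 6/5, the right-hand side is ∫_0^5/2 (4*cos(2*π*x/5) - 6/5) v dx + 2·v(5/2) + v(0).
Compatibility check (pure Neumann): taking v ≡ 1 ∈ V gives 0 = ∫_0^5/2 f dx + (2) − (-1), i.e. ∫_0^5/2 f dx must equal u'(0) − u'(5/2) = -3. Indeed ∫_0^5/2 (4*cos(2*π*x/5) - 6/5) dx = -3, so the data are compatible. The solution is then unique only up to an additive constant (fix it e.g. by requiring ∫_0^5/2 u dx = 0).


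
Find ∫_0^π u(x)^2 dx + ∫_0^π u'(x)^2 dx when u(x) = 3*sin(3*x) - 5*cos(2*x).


||u||_{H^1(0,π)}^2 = -180 + 215*π/2

u'(x) = 10*sin(2*x) + 9*cos(3*x).
Expand u² and (u')² and integrate term by term on (0, π), using: for integers n ≥ 1, ∫_0^π sin²(nx) dx = ∫_0^π cos²(nx) dx = π/2; for n ≠ n', ∫_0^π sin(nx)sin(n'x) dx = ∫_0^π cos(nx)cos(n'x) dx = 0; and by product-to-sum, ∫_0^π sin(nx)cos(n'x) dx = ½∫_0^π [sin((n+n')x) + sin((n−n')x)] dx, which is 0 when n+n' is even and 2n/(n²−n'²) when n+n' is odd (it need not vanish on (0, π)).
  u² squared terms: (-5)²·∫cos(2x)² dx = 25·π/2 = 25*π/2;  (3)²·∫sin(3x)² dx = 9·π/2 = 9*π/2.
  u² cross terms: 2·(-5)·(3)·∫cos(2x)·sin(3x) dx = -30·(6/5) = -36.
  So ∫_0^π u² dx = 25*π/2 + 9*π/2 − 36 = -36 + 17*π.
  (u')² squared terms: (9)²·∫cos(3x)² dx = 81·π/2 = 81*π/2;  (10)²·∫sin(2x)² dx = 100·π/2 = 50*π.
  (u')² cross terms: 2·(9)·(10)·∫cos(3x)·sin(2x) dx = 180·(-4/5) = -144.
  So ∫_0^π (u')² dx = 81*π/2 + 50*π − 144 = -144 + 181*π/2.
||u||_{H^1}^2 = (-36 + 17*π) + (-144 + 181*π/2) = -180 + 215*π/2.


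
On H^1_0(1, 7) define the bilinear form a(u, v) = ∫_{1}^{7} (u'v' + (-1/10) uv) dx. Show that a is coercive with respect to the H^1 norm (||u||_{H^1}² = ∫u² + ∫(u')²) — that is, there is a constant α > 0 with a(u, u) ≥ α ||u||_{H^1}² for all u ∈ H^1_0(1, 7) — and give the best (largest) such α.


α = (-18/5 + π^2)/(π^2 + 36)

Coercivity of a(·,·) on H^1_0(1, 7) means a(u, u) ≥ α ||u||_{H^1}² for every u ∈ H^1_0.
The interval has length L = 6, and Poincaré/coercivity depend only on L. Here a(u, u) = ∫(u')² + (-1/10)·∫u².
Here c = -1/10 < 0 with |c| < (π/L)² = π^2/36, so coercivity still holds. The condition a(u,u) ≥ α||u||_{H^1}² reads (1−α)∫(u')² ≥ (α−c)∫u². Any admissible α is ≤ 1 (rapidly oscillating u have ∫u²/∫(u')² → 0), and α = 1 would force 0 ≥ (1−c)∫u², impossible since c < 1; so 1−α > 0. By the sharp Poincaré inequality on H^1_0 of an interval of length L, ∫(u')² ≥ (π/L)²∫u² with equality for the first sine mode sin(π(x−x₀)/L) (x₀ the left endpoint), so the inequality holds for all u iff (1−α)(π/L)² ≥ α − c, i.e. α ≤ ((π/L)² + c)/((π/L)² + 1) = (1 + c(L/π)²)/(1 + (L/π)²). (Direct route, valid since c ≤ 0: Poincaré gives c∫u² ≥ c(L/π)²∫(u')², so a(u,u) ≥ (1 + c(L/π)²)∫(u')², while ||u||_{H^1}² ≤ (1 + (L/π)²)∫(u')²; dividing yields the same α.) With (π/L)² = π^2/36 and c = -1/10, the largest admissible constant is α = ((π/L)² + c)/((π/L)² + 1).
Simplifying, α = (-18/5 + π^2)/(π^2 + 36).


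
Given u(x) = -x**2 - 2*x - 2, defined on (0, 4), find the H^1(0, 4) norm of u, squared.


||u||_{H^1}^2 = 4384/5

The H^1 norm (squared) on an interval (0, L) is
  ||u||_{H^1}^2 = ∫_0^L u(x)^2 dx + ∫_0^L u'(x)^2 dx.
Compute u'(x) = -2*x - 2.
Then u(x)^2 = x**4 + 4*x**3 + 8*x**2 + 8*x + 4 and u'(x)^2 = 4*x**2 + 8*x + 4.
Integrate each monomial from 0 to 4 using ∫_0^4 c·x^n dx = c·4^(n+1)/(n+1):
  ∫_0^4 u(x)^2 dx = ∫_0^4 (x^4 + 4*x^3 + 8*x^2 + 8*x + 4) dx. Term by term:
    ∫_0^4 x^4 dx = 1024/5;  ∫_0^4 4*x^3 dx = 256;  ∫_0^4 8*x^2 dx = 512/3;
    ∫_0^4 8*x dx = 64;  ∫_0^4 4 dx = 16.
  Sum: 1024/5 + 256 + 512/3 + 64 + 16 = 10672/15.
  ∫_0^4 u'(x)^2 dx = ∫_0^4 (4*x^2 + 8*x + 4) dx. Term by term:
    ∫_0^4 4*x^2 dx = 256/3;  ∫_0^4 8*x dx = 64;  ∫_0^4 4 dx = 16.
  Sum: 256/3 + 64 + 16 = 496/3.
Adding: ||u||_{H^1}^2 = 10672/15 + 496/3 = 4384/5.


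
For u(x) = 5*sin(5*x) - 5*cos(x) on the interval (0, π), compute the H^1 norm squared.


||u||_{H^1(0,π)}^2 = 350*π

u'(x) = 5*sin(x) + 25*cos(5*x).
Expand u² and (u')² and integrate term by term on (0, π), using: for integers n ≥ 1, ∫_0^π sin²(nx) dx = ∫_0^π cos²(nx) dx = π/2; for n ≠ n', ∫_0^π sin(nx)sin(n'x) dx = ∫_0^π cos(nx)cos(n'x) dx = 0; and by product-to-sum, ∫_0^π sin(nx)cos(n'x) dx = ½∫_0^π [sin((n+n')x) + sin((n−n')x)] dx, which is 0 when n+n' is even and 2n/(n²−n'²) when n+n' is odd (it need not vanish on (0, π)).
  u² squared terms: (-5)²·∫cos(x)² dx = 25·π/2 = 25*π/2;  (5)²·∫sin(5x)² dx = 25·π/2 = 25*π/2.
  u² cross terms: 2·(-5)·(5)·∫cos(x)·sin(5x) dx = -50·(0) = 0.
  So ∫_0^π u² dx = 25*π/2 + 25*π/2 + 0 = 25*π.
  (u')² squared terms: (5)²·∫sin(x)² dx = 25·π/2 = 25*π/2;  (25)²·∫cos(5x)² dx = 625·π/2 = 625*π/2.
  (u')² cross terms: 2·(5)·(25)·∫sin(x)·cos(5x) dx = 250·(0) = 0.
  So ∫_0^π (u')² dx = 25*π/2 + 625*π/2 + 0 = 325*π.
||u||_{H^1}^2 = (25*π) + (325*π) = 350*π.


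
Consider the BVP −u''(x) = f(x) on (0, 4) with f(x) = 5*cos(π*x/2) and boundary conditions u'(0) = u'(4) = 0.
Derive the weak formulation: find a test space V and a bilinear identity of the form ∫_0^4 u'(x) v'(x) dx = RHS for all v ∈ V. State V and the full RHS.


V = H^1(0, 4) (no boundary constraint on v; u is determined up to an additive constant); weak form: ∫_0^4 u'v' dx = ∫_0^4 (5*cos(π*x/2)) v dx for all v ∈ V.

Multiply both sides by a test function v and integrate from 0 to 4:
  ∫_0^4 −u''(x) v(x) dx = ∫_0^4 f(x) v(x) dx.
Integrate the LHS by parts once:
  ∫_0^4 −u'' v dx = −[u'(x) v(x)]_0^4 + ∫_0^4 u'(x) v'(x) dx.
Thus ∫_0^4 u'(x) v'(x) dx = ∫_0^4 f(x) v(x) dx + [u'(x) v(x)]_0^4.
Choose V so that boundary terms are either known or forced to vanish.
u has homogeneous Neumann: u'(0) = u'(4) = 0. So [u' v]_0^4 = 0·v(4) − 0·v(0) = 0 for any v; take V = H^1(0, 4).
Weak formulation: find u (satisfying any essential BC) such that ∫_0^4 u'(x) v'(x) dx = ∫_0^4 f v dx for all v ∈ V (homogeneous Neumann, so boundary terms vanish).
Substituting f(x) = 5*cos(π*x/2), the right-hand side is ∫_0^4 (5*cos(π*x/2)) v dx.
Compatibility check (pure Neumann): taking v ≡ 1 ∈ V gives 0 = ∫_0^4 f dx + (0) − (0), i.e. ∫_0^4 f dx must equal u'(0) − u'(4) = 0. Indeed ∫_0^4 (5*cos(π*x/2)) dx = 0, so the data are compatible. The solution is then unique only up to an additive constant (fix it e.g. by requiring ∫_0^4 u dx = 0).


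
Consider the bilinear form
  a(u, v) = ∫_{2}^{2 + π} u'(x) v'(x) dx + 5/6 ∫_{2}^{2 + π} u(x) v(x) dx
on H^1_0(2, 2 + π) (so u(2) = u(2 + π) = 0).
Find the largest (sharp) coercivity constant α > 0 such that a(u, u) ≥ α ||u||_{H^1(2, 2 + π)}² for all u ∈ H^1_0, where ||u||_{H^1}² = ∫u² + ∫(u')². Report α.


α = 11/12

Coercivity of a(·,·) on H^1_0(2, 2 + π) means a(u, u) ≥ α ||u||_{H^1}² for every u ∈ H^1_0.
The interval has length L = π, and Poincaré/coercivity depend only on L. Here a(u, u) = ∫(u')² + (5/6)·∫u².
Here 0 < c = 5/6 < 1. The condition a(u,u) ≥ α||u||_{H^1}² reads (1−α)∫(u')² ≥ (α−c)∫u². Any admissible α is ≤ 1 (rapidly oscillating u have ∫u²/∫(u')² → 0), and α = 1 would force 0 ≥ (1−c)∫u², impossible since c < 1; so 1−α > 0. By the sharp Poincaré inequality on H^1_0 of an interval of length L, ∫(u')² ≥ (π/L)²∫u² with equality for the first sine mode sin(π(x−x₀)/L) (x₀ the left endpoint), so the inequality holds for all u iff (1−α)(π/L)² ≥ α − c, i.e. α ≤ ((π/L)² + c)/((π/L)² + 1) = (1 + c(L/π)²)/(1 + (L/π)²). With (π/L)² = 1 and c = 5/6, the largest admissible constant is α = ((π/L)² + c)/((π/L)² + 1).
Simplifying, α = 11/12.


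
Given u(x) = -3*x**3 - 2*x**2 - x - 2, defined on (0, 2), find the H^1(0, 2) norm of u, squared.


||u||_{H^1}^2 = 144442/105

The H^1 norm (squared) on an interval (0, L) is
  ||u||_{H^1}^2 = ∫_0^L u(x)^2 dx + ∫_0^L u'(x)^2 dx.
Compute u'(x) = -9*x**2 - 4*x - 1.
Then u(x)^2 = 9*x**6 + 12*x**5 + 10*x**4 + 16*x**3 + 9*x**2 + 4*x + 4 and u'(x)^2 = 81*x**4 + 72*x**3 + 34*x**2 + 8*x + 1.
Integrate each monomial from 0 to 2 using ∫_0^2 c·x^n dx = c·2^(n+1)/(n+1):
  ∫_0^2 u(x)^2 dx = ∫_0^2 (9*x^6 + 12*x^5 + 10*x^4 + 16*x^3 + 9*x^2 + 4*x + 4) dx. Term by term:
    ∫_0^2 9*x^6 dx = 1152/7;  ∫_0^2 12*x^5 dx = 128;  ∫_0^2 10*x^4 dx = 64;
    ∫_0^2 16*x^3 dx = 64;  ∫_0^2 9*x^2 dx = 24;  ∫_0^2 4*x dx = 8;
    ∫_0^2 4 dx = 8.
  Sum: 1152/7 + 128 + 64 + 64 + 24 + 8 + 8 = 3224/7.
  ∫_0^2 u'(x)^2 dx = ∫_0^2 (81*x^4 + 72*x^3 + 34*x^2 + 8*x + 1) dx. Term by term:
    ∫_0^2 81*x^4 dx = 2592/5;  ∫_0^2 72*x^3 dx = 288;  ∫_0^2 34*x^2 dx = 272/3;
    ∫_0^2 8*x dx = 16;  ∫_0^2 1 dx = 2.
  Sum: 2592/5 + 288 + 272/3 + 16 + 2 = 13726/15.
Adding: ||u||_{H^1}^2 = 3224/7 + 13726/15 = 144442/105.


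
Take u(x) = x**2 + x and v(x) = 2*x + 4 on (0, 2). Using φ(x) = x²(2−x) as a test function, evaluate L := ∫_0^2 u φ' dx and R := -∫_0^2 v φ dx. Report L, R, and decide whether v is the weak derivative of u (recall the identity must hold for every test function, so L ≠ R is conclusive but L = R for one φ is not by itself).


LHS = -68/15, RHS = -128/15. No, v is not the weak derivative of u.

u(x) = x**2 + x, classical derivative u'(x) = 2*x + 1.
φ(x) = x²(2−x), so φ'(x) = x*(4 - 3*x).
Note φ(0) = φ(2) = 0, so the boundary term u·φ vanishes.
LHS = ∫_0^2 u(x) φ'(x) dx = ∫_0^2 (-3*x^4 + x^3 + 4*x^2) dx. Term by term:
  ∫_0^2 -3*x^4 dx = -96/5;  ∫_0^2 x^3 dx = 4;  ∫_0^2 4*x^2 dx = 32/3.
Sum: -96/5 + 4 + 32/3 = -68/15.
So LHS = -68/15.
∫_0^2 v(x) φ(x) dx = ∫_0^2 (-2*x^4 + 8*x^2) dx. Term by term:
  ∫_0^2 -2*x^4 dx = -64/5;  ∫_0^2 8*x^2 dx = 64/3.
Sum: -64/5 + 64/3 = 128/15.
So RHS = -∫_0^2 v(x) φ(x) dx = -128/15.
LHS − RHS = 4 ≠ 0, so the identity fails.
(For a valid weak derivative the identity must hold for EVERY test function, in particular this one. The failure shows v is NOT the weak derivative of u.)
Correct weak derivative would be u'(x) = 2*x + 1.


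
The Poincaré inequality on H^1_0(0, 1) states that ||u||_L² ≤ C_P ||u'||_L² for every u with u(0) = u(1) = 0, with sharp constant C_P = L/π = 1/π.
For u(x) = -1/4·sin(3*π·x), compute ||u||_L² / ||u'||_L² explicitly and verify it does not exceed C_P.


||u||_L² / ||u'||_L² = 1/(3*π) < C_P = 1/π.

u(x) = -1/4·sin(3*π·x), so u'(x) = -3*π*cos(3*π*x)/4.
Writing u(x) = A·sin(kπx/L) with A = -1/4 and k = 3, use ∫_0^L sin²(kπx/L) dx = L/2 and ∫_0^L cos²(kπx/L) dx = L/2.
u² = 1/16·sin²(3*π·x) and (u')² = 9*π^2/16·cos²(3*π·x), and each of sin², cos² integrates to L/2 = 1/2 over (0, 1).
∫_0^1 u² dx = 1/32, so ||u||_L² = sqrt(2)/8.
∫_0^1 (u')² dx = 9*π^2/32, so ||u'||_L² = 3*sqrt(2)*π/8.
Ratio ||u||_L² / ||u'||_L² = 1/(3*π).
Sharp Poincaré constant on H^1_0(0, 1) is C_P = L/π = 1/π, achieved by sin(π·x).
This is the k = 3 harmonic; the ratio L/(kπ) is strictly less than C_P = L/π, consistent with the sharp inequality ||u||_L² ≤ C_P ||u'||_L².


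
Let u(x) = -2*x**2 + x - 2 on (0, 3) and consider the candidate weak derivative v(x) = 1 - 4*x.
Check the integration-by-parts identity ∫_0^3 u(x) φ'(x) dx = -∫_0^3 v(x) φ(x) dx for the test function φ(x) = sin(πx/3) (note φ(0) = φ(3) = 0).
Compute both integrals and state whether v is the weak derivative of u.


LHS = 30/π, RHS = 30/π. Yes, v = u' weakly.

u(x) = -2*x**2 + x - 2, classical derivative u'(x) = 1 - 4*x.
φ(x) = sin(πx/3), so φ'(x) = π*cos(π*x/3)/3.
Note φ(0) = φ(3) = 0, so the boundary term u·φ vanishes.
LHS = ∫_0^3 u(x) φ'(x) dx = ∫_0^3 (-2*π*x^2*cos(π*x/3)/3 + π*x*cos(π*x/3)/3 - 2*π*cos(π*x/3)/3) dx. Term by term:
  ∫_0^3 -2*π*cos(π*x/3)/3 dx = 0;  ∫_0^3 -2*π*x^2*cos(π*x/3)/3 dx = 36/π;  ∫_0^3 π*x*cos(π*x/3)/3 dx = -6/π.
Sum: 0 + 36/π − 6/π = 30/π.
So LHS = 30/π.
∫_0^3 v(x) φ(x) dx = ∫_0^3 (-4*x*sin(π*x/3) + sin(π*x/3)) dx. Term by term:
  ∫_0^3 -4*x*sin(π*x/3) dx = -36/π;  ∫_0^3 sin(π*x/3) dx = 6/π.
Sum: -36/π + 6/π = -30/π.
So RHS = -∫_0^3 v(x) φ(x) dx = 30/π.
LHS = RHS, so the identity holds for this test φ.
Moreover u is smooth here and v(x) = u'(x) = 1 - 4*x pointwise, so the identity holds for every test function. Hence v is the weak derivative of u.
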